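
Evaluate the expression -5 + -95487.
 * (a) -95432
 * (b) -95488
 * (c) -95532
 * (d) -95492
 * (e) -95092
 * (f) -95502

-5 + -95487 = -95492
d) -95492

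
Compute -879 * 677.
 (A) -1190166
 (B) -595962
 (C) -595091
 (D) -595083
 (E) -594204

-879 * 677 = -595083
D) -595083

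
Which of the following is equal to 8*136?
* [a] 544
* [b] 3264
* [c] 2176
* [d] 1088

8 * 136 = 1088
d) 1088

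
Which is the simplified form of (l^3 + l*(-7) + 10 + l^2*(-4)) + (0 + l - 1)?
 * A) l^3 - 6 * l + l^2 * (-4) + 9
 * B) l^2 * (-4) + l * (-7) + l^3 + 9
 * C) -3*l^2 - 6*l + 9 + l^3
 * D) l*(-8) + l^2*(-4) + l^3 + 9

Adding the polynomials and combining like terms:
(l^3 + l*(-7) + 10 + l^2*(-4)) + (0 + l - 1)
= l^3 - 6 * l + l^2 * (-4) + 9
A) l^3 - 6 * l + l^2 * (-4) + 9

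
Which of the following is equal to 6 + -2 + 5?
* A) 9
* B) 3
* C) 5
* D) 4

First: 6 + -2 = 4
Then: 4 + 5 = 9
A) 9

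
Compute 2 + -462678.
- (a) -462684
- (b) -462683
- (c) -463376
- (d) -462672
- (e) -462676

2 + -462678 = -462676
e) -462676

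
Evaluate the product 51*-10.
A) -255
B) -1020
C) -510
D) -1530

51 * -10 = -510
C) -510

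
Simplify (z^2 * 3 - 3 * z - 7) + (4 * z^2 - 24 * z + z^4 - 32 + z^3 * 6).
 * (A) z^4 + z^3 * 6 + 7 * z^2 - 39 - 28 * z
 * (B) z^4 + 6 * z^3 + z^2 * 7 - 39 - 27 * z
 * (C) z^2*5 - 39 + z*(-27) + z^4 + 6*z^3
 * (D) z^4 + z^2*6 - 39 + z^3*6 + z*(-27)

Adding the polynomials and combining like terms:
(z^2*3 - 3*z - 7) + (4*z^2 - 24*z + z^4 - 32 + z^3*6)
= z^4 + 6 * z^3 + z^2 * 7 - 39 - 27 * z
B) z^4 + 6 * z^3 + z^2 * 7 - 39 - 27 * z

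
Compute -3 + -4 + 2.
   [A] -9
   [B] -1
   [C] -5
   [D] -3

First: -3 + -4 = -7
Then: -7 + 2 = -5
C) -5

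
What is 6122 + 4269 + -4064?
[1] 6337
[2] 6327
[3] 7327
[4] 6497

First: 6122 + 4269 = 10391
Then: 10391 + -4064 = 6327
2) 6327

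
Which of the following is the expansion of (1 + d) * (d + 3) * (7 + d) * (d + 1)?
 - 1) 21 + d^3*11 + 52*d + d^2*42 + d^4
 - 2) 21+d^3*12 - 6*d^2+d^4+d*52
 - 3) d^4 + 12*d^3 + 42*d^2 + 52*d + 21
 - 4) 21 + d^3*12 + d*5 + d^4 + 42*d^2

Expanding (1 + d) * (d + 3) * (7 + d) * (d + 1):
= d^4 + 12*d^3 + 42*d^2 + 52*d + 21
3) d^4 + 12*d^3 + 42*d^2 + 52*d + 21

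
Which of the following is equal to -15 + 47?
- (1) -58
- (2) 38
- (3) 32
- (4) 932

-15 + 47 = 32
3) 32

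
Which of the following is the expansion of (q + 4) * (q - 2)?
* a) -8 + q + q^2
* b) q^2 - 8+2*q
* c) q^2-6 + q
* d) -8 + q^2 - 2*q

Expanding (q + 4) * (q - 2):
= q^2 - 8+2*q
b) q^2 - 8+2*q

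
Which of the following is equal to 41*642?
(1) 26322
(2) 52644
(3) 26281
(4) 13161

41 * 642 = 26322
1) 26322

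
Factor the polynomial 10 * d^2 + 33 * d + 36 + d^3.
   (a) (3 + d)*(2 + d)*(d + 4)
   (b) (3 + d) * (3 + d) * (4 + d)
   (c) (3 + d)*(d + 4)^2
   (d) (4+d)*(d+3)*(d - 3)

We need to factor 10 * d^2 + 33 * d + 36 + d^3.
The factored form is (3 + d) * (3 + d) * (4 + d).
b) (3 + d) * (3 + d) * (4 + d)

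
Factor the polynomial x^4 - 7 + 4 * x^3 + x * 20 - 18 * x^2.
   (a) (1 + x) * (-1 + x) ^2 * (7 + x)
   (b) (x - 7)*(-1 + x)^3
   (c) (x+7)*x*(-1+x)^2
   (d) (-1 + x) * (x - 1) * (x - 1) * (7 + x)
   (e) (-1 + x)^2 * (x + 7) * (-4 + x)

We need to factor x^4 - 7 + 4 * x^3 + x * 20 - 18 * x^2.
The factored form is (-1 + x) * (x - 1) * (x - 1) * (7 + x).
d) (-1 + x) * (x - 1) * (x - 1) * (7 + x)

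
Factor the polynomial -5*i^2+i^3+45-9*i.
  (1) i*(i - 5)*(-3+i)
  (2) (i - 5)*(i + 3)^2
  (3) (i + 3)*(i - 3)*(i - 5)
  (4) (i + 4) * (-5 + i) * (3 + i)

We need to factor -5*i^2+i^3+45-9*i.
The factored form is (i + 3)*(i - 3)*(i - 5).
3) (i + 3)*(i - 3)*(i - 5)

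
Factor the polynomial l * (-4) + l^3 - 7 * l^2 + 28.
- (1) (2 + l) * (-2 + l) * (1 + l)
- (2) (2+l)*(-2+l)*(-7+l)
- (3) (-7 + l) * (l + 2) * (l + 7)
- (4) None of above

We need to factor l * (-4) + l^3 - 7 * l^2 + 28.
The factored form is (2+l)*(-2+l)*(-7+l).
2) (2+l)*(-2+l)*(-7+l)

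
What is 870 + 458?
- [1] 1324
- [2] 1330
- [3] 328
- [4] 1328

870 + 458 = 1328
4) 1328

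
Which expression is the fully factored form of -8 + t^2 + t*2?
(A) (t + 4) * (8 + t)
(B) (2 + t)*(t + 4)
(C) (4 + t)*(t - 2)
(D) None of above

We need to factor -8 + t^2 + t*2.
The factored form is (4 + t)*(t - 2).
C) (4 + t)*(t - 2)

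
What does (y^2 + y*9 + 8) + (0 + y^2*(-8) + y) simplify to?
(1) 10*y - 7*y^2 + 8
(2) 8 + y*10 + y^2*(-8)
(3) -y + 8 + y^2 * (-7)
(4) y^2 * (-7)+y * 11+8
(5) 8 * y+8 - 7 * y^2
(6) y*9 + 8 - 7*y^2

Adding the polynomials and combining like terms:
(y^2 + y*9 + 8) + (0 + y^2*(-8) + y)
= 10*y - 7*y^2 + 8
1) 10*y - 7*y^2 + 8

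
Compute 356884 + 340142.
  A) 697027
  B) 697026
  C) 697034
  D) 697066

356884 + 340142 = 697026
B) 697026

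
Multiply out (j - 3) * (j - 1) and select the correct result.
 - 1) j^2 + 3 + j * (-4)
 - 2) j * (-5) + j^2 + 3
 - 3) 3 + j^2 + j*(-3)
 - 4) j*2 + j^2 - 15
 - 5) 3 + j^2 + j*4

Expanding (j - 3) * (j - 1):
= j^2 + 3 + j * (-4)
1) j^2 + 3 + j * (-4)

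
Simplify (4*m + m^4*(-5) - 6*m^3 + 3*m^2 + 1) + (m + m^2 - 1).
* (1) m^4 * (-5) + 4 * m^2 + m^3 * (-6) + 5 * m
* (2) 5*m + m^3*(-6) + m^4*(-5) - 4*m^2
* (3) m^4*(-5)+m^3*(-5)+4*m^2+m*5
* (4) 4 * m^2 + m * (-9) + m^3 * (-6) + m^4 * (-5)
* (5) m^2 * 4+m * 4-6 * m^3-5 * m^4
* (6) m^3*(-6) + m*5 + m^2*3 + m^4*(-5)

Adding the polynomials and combining like terms:
(4*m + m^4*(-5) - 6*m^3 + 3*m^2 + 1) + (m + m^2 - 1)
= m^4 * (-5) + 4 * m^2 + m^3 * (-6) + 5 * m
1) m^4 * (-5) + 4 * m^2 + m^3 * (-6) + 5 * m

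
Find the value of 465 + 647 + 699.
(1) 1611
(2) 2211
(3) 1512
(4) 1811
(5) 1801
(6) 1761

First: 465 + 647 = 1112
Then: 1112 + 699 = 1811
4) 1811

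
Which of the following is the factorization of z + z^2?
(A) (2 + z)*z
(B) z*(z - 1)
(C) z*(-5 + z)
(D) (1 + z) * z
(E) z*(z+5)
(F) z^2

We need to factor z + z^2.
The factored form is (1 + z) * z.
D) (1 + z) * z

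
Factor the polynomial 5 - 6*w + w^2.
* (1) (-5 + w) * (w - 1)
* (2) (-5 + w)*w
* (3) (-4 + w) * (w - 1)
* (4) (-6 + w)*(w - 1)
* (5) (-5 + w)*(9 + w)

We need to factor 5 - 6*w + w^2.
The factored form is (-5 + w) * (w - 1).
1) (-5 + w) * (w - 1)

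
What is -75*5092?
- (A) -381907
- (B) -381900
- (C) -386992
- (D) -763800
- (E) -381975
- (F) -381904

-75 * 5092 = -381900
B) -381900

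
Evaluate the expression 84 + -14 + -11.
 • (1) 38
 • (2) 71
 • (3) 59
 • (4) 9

First: 84 + -14 = 70
Then: 70 + -11 = 59
3) 59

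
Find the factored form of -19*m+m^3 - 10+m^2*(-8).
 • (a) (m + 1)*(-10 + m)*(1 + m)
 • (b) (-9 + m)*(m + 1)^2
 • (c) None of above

We need to factor -19*m+m^3 - 10+m^2*(-8).
The factored form is (m + 1)*(-10 + m)*(1 + m).
a) (m + 1)*(-10 + m)*(1 + m)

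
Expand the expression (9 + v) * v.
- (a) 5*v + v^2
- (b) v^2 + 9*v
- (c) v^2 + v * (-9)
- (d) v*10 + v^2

Expanding (9 + v) * v:
= v^2 + 9*v
b) v^2 + 9*v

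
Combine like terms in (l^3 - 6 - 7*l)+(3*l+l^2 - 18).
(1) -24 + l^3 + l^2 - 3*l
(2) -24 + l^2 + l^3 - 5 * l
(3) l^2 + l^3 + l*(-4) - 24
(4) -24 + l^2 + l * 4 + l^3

Adding the polynomials and combining like terms:
(l^3 - 6 - 7*l) + (3*l + l^2 - 18)
= l^2 + l^3 + l*(-4) - 24
3) l^2 + l^3 + l*(-4) - 24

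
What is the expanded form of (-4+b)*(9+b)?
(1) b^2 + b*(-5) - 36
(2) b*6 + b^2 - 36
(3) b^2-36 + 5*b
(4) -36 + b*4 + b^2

Expanding (-4+b)*(9+b):
= b^2-36 + 5*b
3) b^2-36 + 5*b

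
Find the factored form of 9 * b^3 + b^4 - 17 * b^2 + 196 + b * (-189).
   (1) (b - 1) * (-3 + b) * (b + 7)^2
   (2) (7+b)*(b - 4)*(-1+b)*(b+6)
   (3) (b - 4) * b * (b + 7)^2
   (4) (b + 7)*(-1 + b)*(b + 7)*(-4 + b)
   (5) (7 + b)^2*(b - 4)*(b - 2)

We need to factor 9 * b^3 + b^4 - 17 * b^2 + 196 + b * (-189).
The factored form is (b + 7)*(-1 + b)*(b + 7)*(-4 + b).
4) (b + 7)*(-1 + b)*(b + 7)*(-4 + b)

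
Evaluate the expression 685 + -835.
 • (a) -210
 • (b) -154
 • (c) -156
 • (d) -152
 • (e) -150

685 + -835 = -150
e) -150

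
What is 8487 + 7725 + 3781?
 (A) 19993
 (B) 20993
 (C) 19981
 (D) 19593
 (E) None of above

First: 8487 + 7725 = 16212
Then: 16212 + 3781 = 19993
A) 19993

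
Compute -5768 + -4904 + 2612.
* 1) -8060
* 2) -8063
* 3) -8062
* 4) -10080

First: -5768 + -4904 = -10672
Then: -10672 + 2612 = -8060
1) -8060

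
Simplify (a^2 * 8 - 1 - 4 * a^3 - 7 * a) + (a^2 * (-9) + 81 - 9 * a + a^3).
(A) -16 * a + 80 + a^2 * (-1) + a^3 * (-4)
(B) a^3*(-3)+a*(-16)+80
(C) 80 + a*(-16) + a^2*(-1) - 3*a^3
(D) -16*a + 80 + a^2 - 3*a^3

Adding the polynomials and combining like terms:
(a^2*8 - 1 - 4*a^3 - 7*a) + (a^2*(-9) + 81 - 9*a + a^3)
= 80 + a*(-16) + a^2*(-1) - 3*a^3
C) 80 + a*(-16) + a^2*(-1) - 3*a^3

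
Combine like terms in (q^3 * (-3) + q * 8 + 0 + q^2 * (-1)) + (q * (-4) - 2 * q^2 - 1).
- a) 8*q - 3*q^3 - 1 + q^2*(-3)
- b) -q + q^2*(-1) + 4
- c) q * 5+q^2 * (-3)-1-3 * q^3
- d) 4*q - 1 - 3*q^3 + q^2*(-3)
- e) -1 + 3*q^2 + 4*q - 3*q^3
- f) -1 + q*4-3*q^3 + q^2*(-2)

Adding the polynomials and combining like terms:
(q^3*(-3) + q*8 + 0 + q^2*(-1)) + (q*(-4) - 2*q^2 - 1)
= 4*q - 1 - 3*q^3 + q^2*(-3)
d) 4*q - 1 - 3*q^3 + q^2*(-3)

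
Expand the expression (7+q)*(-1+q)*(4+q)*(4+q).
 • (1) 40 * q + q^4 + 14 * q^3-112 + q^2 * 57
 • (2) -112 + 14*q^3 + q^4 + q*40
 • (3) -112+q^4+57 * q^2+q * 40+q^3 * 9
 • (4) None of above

Expanding (7+q)*(-1+q)*(4+q)*(4+q):
= 40 * q + q^4 + 14 * q^3-112 + q^2 * 57
1) 40 * q + q^4 + 14 * q^3-112 + q^2 * 57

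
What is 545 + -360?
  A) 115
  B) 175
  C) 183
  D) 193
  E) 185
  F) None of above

545 + -360 = 185
E) 185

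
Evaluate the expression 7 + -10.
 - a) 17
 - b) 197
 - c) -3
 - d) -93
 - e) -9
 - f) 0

7 + -10 = -3
c) -3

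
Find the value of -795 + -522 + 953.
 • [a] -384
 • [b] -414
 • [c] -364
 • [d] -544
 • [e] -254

First: -795 + -522 = -1317
Then: -1317 + 953 = -364
c) -364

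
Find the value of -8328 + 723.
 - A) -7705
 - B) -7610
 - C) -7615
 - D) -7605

-8328 + 723 = -7605
D) -7605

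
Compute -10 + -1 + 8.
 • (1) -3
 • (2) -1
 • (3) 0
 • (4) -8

First: -10 + -1 = -11
Then: -11 + 8 = -3
1) -3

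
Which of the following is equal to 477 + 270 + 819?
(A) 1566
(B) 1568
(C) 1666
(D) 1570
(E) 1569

First: 477 + 270 = 747
Then: 747 + 819 = 1566
A) 1566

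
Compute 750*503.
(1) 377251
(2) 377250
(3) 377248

750 * 503 = 377250
2) 377250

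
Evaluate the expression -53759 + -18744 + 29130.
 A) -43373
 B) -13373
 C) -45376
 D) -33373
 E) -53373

First: -53759 + -18744 = -72503
Then: -72503 + 29130 = -43373
A) -43373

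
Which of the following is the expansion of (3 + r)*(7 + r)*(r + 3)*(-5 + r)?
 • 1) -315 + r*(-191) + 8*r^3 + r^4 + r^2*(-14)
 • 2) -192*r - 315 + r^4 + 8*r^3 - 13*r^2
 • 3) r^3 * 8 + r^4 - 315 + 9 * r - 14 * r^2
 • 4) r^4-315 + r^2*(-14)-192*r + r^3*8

Expanding (3 + r)*(7 + r)*(r + 3)*(-5 + r):
= r^4-315 + r^2*(-14)-192*r + r^3*8
4) r^4-315 + r^2*(-14)-192*r + r^3*8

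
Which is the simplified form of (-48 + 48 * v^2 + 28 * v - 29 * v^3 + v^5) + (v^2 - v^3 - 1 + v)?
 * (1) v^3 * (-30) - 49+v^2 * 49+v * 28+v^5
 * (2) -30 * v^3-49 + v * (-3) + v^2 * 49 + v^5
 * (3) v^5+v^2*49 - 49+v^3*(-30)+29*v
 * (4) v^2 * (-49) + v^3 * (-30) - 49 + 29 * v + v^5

Adding the polynomials and combining like terms:
(-48 + 48*v^2 + 28*v - 29*v^3 + v^5) + (v^2 - v^3 - 1 + v)
= v^5+v^2*49 - 49+v^3*(-30)+29*v
3) v^5+v^2*49 - 49+v^3*(-30)+29*v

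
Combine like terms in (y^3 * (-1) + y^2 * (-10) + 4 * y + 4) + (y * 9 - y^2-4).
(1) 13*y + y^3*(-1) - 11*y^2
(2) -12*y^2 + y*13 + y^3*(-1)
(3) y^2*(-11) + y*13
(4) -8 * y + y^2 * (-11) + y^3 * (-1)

Adding the polynomials and combining like terms:
(y^3*(-1) + y^2*(-10) + 4*y + 4) + (y*9 - y^2 - 4)
= 13*y + y^3*(-1) - 11*y^2
1) 13*y + y^3*(-1) - 11*y^2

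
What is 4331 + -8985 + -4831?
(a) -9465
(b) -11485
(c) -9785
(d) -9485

First: 4331 + -8985 = -4654
Then: -4654 + -4831 = -9485
d) -9485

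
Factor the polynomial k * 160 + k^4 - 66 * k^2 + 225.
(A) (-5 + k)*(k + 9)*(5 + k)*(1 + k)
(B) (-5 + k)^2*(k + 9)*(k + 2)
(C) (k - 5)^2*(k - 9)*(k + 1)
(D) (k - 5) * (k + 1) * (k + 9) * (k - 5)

We need to factor k * 160 + k^4 - 66 * k^2 + 225.
The factored form is (k - 5) * (k + 1) * (k + 9) * (k - 5).
D) (k - 5) * (k + 1) * (k + 9) * (k - 5)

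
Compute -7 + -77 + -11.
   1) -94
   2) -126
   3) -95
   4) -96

First: -7 + -77 = -84
Then: -84 + -11 = -95
3) -95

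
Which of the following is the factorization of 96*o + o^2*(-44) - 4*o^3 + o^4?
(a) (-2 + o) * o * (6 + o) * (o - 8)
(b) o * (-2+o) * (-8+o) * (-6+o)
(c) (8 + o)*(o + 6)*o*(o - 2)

We need to factor 96*o + o^2*(-44) - 4*o^3 + o^4.
The factored form is (-2 + o) * o * (6 + o) * (o - 8).
a) (-2 + o) * o * (6 + o) * (o - 8)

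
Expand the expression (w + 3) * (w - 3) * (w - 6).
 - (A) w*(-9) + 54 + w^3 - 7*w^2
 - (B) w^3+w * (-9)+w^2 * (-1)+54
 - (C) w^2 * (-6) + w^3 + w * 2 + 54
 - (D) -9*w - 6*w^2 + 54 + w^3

Expanding (w + 3) * (w - 3) * (w - 6):
= -9*w - 6*w^2 + 54 + w^3
D) -9*w - 6*w^2 + 54 + w^3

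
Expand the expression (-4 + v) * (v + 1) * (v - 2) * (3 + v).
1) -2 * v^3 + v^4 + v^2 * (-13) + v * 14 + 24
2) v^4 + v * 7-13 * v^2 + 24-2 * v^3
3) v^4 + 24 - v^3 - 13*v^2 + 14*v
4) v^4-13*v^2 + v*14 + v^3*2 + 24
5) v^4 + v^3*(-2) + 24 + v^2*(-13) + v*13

Expanding (-4 + v) * (v + 1) * (v - 2) * (3 + v):
= -2 * v^3 + v^4 + v^2 * (-13) + v * 14 + 24
1) -2 * v^3 + v^4 + v^2 * (-13) + v * 14 + 24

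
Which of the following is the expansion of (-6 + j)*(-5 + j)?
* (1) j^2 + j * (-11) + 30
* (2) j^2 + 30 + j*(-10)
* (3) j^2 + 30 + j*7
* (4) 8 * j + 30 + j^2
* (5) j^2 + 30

Expanding (-6 + j)*(-5 + j):
= j^2 + j * (-11) + 30
1) j^2 + j * (-11) + 30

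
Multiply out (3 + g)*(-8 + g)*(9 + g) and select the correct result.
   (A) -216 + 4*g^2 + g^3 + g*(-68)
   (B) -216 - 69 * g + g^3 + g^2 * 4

Expanding (3 + g)*(-8 + g)*(9 + g):
= -216 - 69 * g + g^3 + g^2 * 4
B) -216 - 69 * g + g^3 + g^2 * 4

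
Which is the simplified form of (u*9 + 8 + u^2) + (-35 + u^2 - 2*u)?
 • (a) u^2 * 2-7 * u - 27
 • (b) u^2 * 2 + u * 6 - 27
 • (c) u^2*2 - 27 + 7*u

Adding the polynomials and combining like terms:
(u*9 + 8 + u^2) + (-35 + u^2 - 2*u)
= u^2*2 - 27 + 7*u
c) u^2*2 - 27 + 7*u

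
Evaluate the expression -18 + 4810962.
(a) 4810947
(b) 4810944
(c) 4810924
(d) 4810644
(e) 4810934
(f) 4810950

-18 + 4810962 = 4810944
b) 4810944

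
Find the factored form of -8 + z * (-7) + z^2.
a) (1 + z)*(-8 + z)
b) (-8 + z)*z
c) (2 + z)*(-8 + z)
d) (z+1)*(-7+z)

We need to factor -8 + z * (-7) + z^2.
The factored form is (1 + z)*(-8 + z).
a) (1 + z)*(-8 + z)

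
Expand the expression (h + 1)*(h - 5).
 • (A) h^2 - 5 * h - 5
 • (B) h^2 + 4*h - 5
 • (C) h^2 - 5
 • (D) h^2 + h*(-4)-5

Expanding (h + 1)*(h - 5):
= h^2 + h*(-4)-5
D) h^2 + h*(-4)-5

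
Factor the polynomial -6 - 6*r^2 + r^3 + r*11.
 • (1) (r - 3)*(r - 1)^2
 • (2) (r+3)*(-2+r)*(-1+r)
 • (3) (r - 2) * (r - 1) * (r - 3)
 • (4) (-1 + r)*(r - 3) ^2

We need to factor -6 - 6*r^2 + r^3 + r*11.
The factored form is (r - 2) * (r - 1) * (r - 3).
3) (r - 2) * (r - 1) * (r - 3)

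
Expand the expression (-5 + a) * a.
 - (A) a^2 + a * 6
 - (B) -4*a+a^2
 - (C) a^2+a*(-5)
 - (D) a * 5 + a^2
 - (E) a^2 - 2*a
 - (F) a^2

Expanding (-5 + a) * a:
= a^2+a*(-5)
C) a^2+a*(-5)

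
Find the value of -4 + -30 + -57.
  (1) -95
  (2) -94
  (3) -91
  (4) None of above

First: -4 + -30 = -34
Then: -34 + -57 = -91
3) -91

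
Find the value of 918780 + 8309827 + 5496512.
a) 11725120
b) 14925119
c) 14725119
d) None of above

First: 918780 + 8309827 = 9228607
Then: 9228607 + 5496512 = 14725119
c) 14725119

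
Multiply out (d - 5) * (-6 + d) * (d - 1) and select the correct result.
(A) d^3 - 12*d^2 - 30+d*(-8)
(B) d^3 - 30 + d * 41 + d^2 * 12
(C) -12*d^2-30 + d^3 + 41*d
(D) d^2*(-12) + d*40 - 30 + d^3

Expanding (d - 5) * (-6 + d) * (d - 1):
= -12*d^2-30 + d^3 + 41*d
C) -12*d^2-30 + d^3 + 41*d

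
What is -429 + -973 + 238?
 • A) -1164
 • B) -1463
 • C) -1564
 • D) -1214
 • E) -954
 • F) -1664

First: -429 + -973 = -1402
Then: -1402 + 238 = -1164
A) -1164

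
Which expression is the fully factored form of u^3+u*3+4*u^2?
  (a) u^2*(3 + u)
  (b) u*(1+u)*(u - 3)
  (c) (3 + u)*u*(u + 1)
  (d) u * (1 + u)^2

We need to factor u^3+u*3+4*u^2.
The factored form is (3 + u)*u*(u + 1).
c) (3 + u)*u*(u + 1)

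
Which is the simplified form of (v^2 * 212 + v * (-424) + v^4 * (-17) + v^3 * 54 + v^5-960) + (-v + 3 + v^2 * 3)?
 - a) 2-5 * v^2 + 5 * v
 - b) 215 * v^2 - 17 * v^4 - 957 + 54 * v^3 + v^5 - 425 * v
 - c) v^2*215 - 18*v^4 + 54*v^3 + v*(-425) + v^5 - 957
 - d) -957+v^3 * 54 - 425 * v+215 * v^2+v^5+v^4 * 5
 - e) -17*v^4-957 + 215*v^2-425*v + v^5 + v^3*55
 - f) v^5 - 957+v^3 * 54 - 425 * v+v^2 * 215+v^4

Adding the polynomials and combining like terms:
(v^2*212 + v*(-424) + v^4*(-17) + v^3*54 + v^5 - 960) + (-v + 3 + v^2*3)
= 215 * v^2 - 17 * v^4 - 957 + 54 * v^3 + v^5 - 425 * v
b) 215 * v^2 - 17 * v^4 - 957 + 54 * v^3 + v^5 - 425 * v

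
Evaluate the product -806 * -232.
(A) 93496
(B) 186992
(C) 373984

-806 * -232 = 186992
B) 186992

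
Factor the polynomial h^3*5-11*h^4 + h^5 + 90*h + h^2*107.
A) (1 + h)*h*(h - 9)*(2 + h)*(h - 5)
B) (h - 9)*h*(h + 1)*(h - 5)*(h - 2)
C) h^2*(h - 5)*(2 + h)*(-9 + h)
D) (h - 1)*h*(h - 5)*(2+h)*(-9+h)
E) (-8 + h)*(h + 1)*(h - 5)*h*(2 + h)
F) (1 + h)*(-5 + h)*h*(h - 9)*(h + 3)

We need to factor h^3*5-11*h^4 + h^5 + 90*h + h^2*107.
The factored form is (1 + h)*h*(h - 9)*(2 + h)*(h - 5).
A) (1 + h)*h*(h - 9)*(2 + h)*(h - 5)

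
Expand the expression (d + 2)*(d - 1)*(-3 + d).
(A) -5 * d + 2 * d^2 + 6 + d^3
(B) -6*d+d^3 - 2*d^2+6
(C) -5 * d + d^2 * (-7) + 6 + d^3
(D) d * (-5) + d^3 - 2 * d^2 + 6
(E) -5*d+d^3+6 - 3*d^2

Expanding (d + 2)*(d - 1)*(-3 + d):
= d * (-5) + d^3 - 2 * d^2 + 6
D) d * (-5) + d^3 - 2 * d^2 + 6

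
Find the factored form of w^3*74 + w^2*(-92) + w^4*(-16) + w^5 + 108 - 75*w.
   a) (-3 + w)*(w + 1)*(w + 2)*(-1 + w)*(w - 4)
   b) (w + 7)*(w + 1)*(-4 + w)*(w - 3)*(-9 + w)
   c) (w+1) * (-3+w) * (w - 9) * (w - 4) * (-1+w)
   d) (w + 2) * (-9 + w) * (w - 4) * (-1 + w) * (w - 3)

We need to factor w^3*74 + w^2*(-92) + w^4*(-16) + w^5 + 108 - 75*w.
The factored form is (w+1) * (-3+w) * (w - 9) * (w - 4) * (-1+w).
c) (w+1) * (-3+w) * (w - 9) * (w - 4) * (-1+w)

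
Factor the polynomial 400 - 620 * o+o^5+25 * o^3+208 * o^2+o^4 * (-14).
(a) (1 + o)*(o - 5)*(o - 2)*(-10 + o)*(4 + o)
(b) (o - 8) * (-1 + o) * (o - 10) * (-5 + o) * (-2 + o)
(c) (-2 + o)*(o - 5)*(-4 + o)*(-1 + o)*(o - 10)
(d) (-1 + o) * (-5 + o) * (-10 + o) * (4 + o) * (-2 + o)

We need to factor 400 - 620 * o+o^5+25 * o^3+208 * o^2+o^4 * (-14).
The factored form is (-1 + o) * (-5 + o) * (-10 + o) * (4 + o) * (-2 + o).
d) (-1 + o) * (-5 + o) * (-10 + o) * (4 + o) * (-2 + o)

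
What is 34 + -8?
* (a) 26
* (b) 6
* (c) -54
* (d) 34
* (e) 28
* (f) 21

34 + -8 = 26
a) 26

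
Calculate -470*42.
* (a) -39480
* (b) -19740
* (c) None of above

-470 * 42 = -19740
b) -19740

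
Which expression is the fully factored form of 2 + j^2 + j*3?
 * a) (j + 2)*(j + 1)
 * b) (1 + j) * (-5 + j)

We need to factor 2 + j^2 + j*3.
The factored form is (j + 2)*(j + 1).
a) (j + 2)*(j + 1)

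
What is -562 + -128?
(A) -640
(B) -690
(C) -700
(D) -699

-562 + -128 = -690
B) -690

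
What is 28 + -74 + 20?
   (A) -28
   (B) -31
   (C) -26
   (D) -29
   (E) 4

First: 28 + -74 = -46
Then: -46 + 20 = -26
C) -26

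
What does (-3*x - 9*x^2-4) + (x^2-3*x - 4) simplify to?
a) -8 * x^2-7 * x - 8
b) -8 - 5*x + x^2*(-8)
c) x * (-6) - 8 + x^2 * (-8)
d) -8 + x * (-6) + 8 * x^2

Adding the polynomials and combining like terms:
(-3*x - 9*x^2 - 4) + (x^2 - 3*x - 4)
= x * (-6) - 8 + x^2 * (-8)
c) x * (-6) - 8 + x^2 * (-8)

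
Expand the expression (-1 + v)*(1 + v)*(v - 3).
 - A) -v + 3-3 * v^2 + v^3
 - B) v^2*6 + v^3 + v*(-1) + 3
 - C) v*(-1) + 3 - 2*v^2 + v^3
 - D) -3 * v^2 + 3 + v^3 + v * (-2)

Expanding (-1 + v)*(1 + v)*(v - 3):
= -v + 3-3 * v^2 + v^3
A) -v + 3-3 * v^2 + v^3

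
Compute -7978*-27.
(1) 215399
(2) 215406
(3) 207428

-7978 * -27 = 215406
2) 215406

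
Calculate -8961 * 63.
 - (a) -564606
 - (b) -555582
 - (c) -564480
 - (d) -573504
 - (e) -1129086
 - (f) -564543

-8961 * 63 = -564543
f) -564543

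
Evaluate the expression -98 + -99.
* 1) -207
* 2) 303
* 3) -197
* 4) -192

-98 + -99 = -197
3) -197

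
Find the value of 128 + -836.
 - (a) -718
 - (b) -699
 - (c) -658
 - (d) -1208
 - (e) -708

128 + -836 = -708
e) -708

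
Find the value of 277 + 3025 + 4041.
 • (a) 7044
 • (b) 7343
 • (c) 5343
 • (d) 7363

First: 277 + 3025 = 3302
Then: 3302 + 4041 = 7343
b) 7343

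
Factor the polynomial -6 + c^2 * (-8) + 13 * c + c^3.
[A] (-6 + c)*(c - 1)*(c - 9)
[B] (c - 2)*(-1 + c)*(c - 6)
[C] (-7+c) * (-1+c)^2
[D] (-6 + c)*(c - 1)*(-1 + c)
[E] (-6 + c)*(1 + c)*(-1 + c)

We need to factor -6 + c^2 * (-8) + 13 * c + c^3.
The factored form is (-6 + c)*(c - 1)*(-1 + c).
D) (-6 + c)*(c - 1)*(-1 + c)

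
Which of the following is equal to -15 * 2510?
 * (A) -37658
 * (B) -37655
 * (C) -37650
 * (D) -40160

-15 * 2510 = -37650
C) -37650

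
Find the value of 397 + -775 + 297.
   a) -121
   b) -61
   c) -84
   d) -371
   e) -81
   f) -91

First: 397 + -775 = -378
Then: -378 + 297 = -81
e) -81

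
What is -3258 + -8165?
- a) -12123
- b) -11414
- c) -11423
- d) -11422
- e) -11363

-3258 + -8165 = -11423
c) -11423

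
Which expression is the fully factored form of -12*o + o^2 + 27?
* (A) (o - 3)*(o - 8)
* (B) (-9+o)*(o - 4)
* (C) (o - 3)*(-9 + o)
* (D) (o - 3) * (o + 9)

We need to factor -12*o + o^2 + 27.
The factored form is (o - 3)*(-9 + o).
C) (o - 3)*(-9 + o)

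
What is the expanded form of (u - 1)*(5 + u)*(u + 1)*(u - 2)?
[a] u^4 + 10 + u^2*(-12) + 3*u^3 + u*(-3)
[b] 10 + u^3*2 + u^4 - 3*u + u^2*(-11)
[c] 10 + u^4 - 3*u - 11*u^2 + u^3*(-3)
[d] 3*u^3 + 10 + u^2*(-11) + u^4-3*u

Expanding (u - 1)*(5 + u)*(u + 1)*(u - 2):
= 3*u^3 + 10 + u^2*(-11) + u^4-3*u
d) 3*u^3 + 10 + u^2*(-11) + u^4-3*u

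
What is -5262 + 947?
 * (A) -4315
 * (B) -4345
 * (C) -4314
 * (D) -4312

-5262 + 947 = -4315
A) -4315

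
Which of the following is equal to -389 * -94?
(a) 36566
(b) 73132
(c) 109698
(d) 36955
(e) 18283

-389 * -94 = 36566
a) 36566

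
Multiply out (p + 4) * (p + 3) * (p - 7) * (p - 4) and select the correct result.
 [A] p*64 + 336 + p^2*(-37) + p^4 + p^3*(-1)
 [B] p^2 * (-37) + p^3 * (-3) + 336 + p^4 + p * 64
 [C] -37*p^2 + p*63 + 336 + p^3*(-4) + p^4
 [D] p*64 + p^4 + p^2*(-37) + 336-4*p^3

Expanding (p + 4) * (p + 3) * (p - 7) * (p - 4):
= p*64 + p^4 + p^2*(-37) + 336-4*p^3
D) p*64 + p^4 + p^2*(-37) + 336-4*p^3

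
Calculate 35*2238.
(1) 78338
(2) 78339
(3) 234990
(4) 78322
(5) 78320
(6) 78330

35 * 2238 = 78330
6) 78330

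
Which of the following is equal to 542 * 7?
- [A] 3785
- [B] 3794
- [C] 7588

542 * 7 = 3794
B) 3794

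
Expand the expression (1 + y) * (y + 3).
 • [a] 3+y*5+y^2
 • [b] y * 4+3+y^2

Expanding (1 + y) * (y + 3):
= y * 4+3+y^2
b) y * 4+3+y^2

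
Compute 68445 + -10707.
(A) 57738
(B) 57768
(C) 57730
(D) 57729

68445 + -10707 = 57738
A) 57738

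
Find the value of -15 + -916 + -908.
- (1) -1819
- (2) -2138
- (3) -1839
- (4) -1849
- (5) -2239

First: -15 + -916 = -931
Then: -931 + -908 = -1839
3) -1839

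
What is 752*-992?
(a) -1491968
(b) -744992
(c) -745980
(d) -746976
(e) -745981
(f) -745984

752 * -992 = -745984
f) -745984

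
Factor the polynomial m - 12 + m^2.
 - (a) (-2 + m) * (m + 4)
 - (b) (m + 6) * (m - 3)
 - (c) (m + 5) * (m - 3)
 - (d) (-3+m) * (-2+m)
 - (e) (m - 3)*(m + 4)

We need to factor m - 12 + m^2.
The factored form is (m - 3)*(m + 4).
e) (m - 3)*(m + 4)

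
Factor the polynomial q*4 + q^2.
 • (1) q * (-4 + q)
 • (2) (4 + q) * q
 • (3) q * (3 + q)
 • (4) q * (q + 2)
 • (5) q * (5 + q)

We need to factor q*4 + q^2.
The factored form is (4 + q) * q.
2) (4 + q) * q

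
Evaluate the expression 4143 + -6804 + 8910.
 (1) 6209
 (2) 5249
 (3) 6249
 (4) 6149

First: 4143 + -6804 = -2661
Then: -2661 + 8910 = 6249
3) 6249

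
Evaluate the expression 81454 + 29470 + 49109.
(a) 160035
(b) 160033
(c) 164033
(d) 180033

First: 81454 + 29470 = 110924
Then: 110924 + 49109 = 160033
b) 160033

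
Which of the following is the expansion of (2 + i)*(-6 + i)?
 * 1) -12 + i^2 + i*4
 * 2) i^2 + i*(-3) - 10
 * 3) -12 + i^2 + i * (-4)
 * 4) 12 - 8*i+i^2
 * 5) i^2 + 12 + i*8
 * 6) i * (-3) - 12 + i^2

Expanding (2 + i)*(-6 + i):
= -12 + i^2 + i * (-4)
3) -12 + i^2 + i * (-4)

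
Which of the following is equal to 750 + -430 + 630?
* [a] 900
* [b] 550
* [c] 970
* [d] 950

First: 750 + -430 = 320
Then: 320 + 630 = 950
d) 950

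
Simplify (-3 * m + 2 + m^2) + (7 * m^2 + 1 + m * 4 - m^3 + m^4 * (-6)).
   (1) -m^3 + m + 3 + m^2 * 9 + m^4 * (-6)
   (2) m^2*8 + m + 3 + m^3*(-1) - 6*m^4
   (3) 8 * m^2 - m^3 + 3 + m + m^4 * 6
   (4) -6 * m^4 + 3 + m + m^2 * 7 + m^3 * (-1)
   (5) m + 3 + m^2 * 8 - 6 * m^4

Adding the polynomials and combining like terms:
(-3*m + 2 + m^2) + (7*m^2 + 1 + m*4 - m^3 + m^4*(-6))
= m^2*8 + m + 3 + m^3*(-1) - 6*m^4
2) m^2*8 + m + 3 + m^3*(-1) - 6*m^4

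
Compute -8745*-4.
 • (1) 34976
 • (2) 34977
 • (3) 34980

-8745 * -4 = 34980
3) 34980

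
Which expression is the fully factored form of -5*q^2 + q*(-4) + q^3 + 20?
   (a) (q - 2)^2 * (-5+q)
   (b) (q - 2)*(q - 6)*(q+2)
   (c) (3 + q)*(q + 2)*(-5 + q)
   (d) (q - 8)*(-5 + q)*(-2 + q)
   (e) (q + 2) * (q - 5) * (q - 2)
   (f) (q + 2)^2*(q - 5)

We need to factor -5*q^2 + q*(-4) + q^3 + 20.
The factored form is (q + 2) * (q - 5) * (q - 2).
e) (q + 2) * (q - 5) * (q - 2)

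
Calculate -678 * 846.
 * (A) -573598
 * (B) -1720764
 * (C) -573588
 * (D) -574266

-678 * 846 = -573588
C) -573588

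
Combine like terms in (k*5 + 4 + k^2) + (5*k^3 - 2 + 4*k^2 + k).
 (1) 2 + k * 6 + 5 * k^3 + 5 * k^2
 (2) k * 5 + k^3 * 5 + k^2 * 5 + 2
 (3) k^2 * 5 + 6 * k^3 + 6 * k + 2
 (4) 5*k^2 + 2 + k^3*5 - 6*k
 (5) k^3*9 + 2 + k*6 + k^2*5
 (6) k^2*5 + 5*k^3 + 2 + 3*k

Adding the polynomials and combining like terms:
(k*5 + 4 + k^2) + (5*k^3 - 2 + 4*k^2 + k)
= 2 + k * 6 + 5 * k^3 + 5 * k^2
1) 2 + k * 6 + 5 * k^3 + 5 * k^2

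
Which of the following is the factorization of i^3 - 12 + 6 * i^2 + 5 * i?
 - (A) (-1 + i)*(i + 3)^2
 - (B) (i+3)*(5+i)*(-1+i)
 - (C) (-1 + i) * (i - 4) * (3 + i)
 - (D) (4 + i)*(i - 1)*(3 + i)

We need to factor i^3 - 12 + 6 * i^2 + 5 * i.
The factored form is (4 + i)*(i - 1)*(3 + i).
D) (4 + i)*(i - 1)*(3 + i)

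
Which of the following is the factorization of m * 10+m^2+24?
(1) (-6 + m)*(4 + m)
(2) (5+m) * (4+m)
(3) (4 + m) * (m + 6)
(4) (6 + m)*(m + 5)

We need to factor m * 10+m^2+24.
The factored form is (4 + m) * (m + 6).
3) (4 + m) * (m + 6)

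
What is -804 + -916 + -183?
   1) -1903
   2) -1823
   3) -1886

First: -804 + -916 = -1720
Then: -1720 + -183 = -1903
1) -1903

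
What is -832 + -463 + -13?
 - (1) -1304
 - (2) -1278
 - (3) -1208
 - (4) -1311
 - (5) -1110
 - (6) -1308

First: -832 + -463 = -1295
Then: -1295 + -13 = -1308
6) -1308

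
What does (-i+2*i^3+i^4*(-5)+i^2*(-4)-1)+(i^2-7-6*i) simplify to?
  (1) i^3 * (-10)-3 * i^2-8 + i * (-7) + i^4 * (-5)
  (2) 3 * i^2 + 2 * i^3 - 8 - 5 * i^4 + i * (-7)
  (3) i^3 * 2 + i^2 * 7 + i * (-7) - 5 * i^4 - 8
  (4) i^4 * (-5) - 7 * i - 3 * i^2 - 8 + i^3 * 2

Adding the polynomials and combining like terms:
(-i + 2*i^3 + i^4*(-5) + i^2*(-4) - 1) + (i^2 - 7 - 6*i)
= i^4 * (-5) - 7 * i - 3 * i^2 - 8 + i^3 * 2
4) i^4 * (-5) - 7 * i - 3 * i^2 - 8 + i^3 * 2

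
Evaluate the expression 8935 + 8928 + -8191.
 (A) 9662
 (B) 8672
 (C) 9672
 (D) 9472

First: 8935 + 8928 = 17863
Then: 17863 + -8191 = 9672
C) 9672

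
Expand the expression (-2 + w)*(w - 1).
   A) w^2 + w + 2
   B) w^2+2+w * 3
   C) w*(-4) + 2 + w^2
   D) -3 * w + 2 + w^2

Expanding (-2 + w)*(w - 1):
= -3 * w + 2 + w^2
D) -3 * w + 2 + w^2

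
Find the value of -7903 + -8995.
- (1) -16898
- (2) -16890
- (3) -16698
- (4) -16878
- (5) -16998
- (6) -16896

-7903 + -8995 = -16898
1) -16898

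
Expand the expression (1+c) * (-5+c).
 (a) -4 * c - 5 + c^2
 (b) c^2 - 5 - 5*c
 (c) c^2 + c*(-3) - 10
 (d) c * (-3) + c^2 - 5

Expanding (1+c) * (-5+c):
= -4 * c - 5 + c^2
a) -4 * c - 5 + c^2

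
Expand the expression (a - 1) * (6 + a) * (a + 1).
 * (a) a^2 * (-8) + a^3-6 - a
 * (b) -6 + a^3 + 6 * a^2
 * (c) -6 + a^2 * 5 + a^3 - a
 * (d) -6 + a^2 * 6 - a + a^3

Expanding (a - 1) * (6 + a) * (a + 1):
= -6 + a^2 * 6 - a + a^3
d) -6 + a^2 * 6 - a + a^3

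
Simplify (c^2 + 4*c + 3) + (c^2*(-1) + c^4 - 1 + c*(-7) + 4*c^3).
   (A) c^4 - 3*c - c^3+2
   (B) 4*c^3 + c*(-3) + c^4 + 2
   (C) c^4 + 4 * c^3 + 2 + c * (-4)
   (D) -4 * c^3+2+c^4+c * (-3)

Adding the polynomials and combining like terms:
(c^2 + 4*c + 3) + (c^2*(-1) + c^4 - 1 + c*(-7) + 4*c^3)
= 4*c^3 + c*(-3) + c^4 + 2
B) 4*c^3 + c*(-3) + c^4 + 2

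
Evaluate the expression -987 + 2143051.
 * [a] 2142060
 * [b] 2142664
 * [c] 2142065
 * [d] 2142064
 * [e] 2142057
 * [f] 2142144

-987 + 2143051 = 2142064
d) 2142064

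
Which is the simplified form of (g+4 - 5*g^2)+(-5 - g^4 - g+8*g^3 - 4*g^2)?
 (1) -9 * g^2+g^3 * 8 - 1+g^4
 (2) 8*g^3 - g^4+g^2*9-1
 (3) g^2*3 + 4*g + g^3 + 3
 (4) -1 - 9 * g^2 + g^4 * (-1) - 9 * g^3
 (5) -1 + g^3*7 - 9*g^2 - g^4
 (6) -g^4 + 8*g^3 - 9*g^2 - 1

Adding the polynomials and combining like terms:
(g + 4 - 5*g^2) + (-5 - g^4 - g + 8*g^3 - 4*g^2)
= -g^4 + 8*g^3 - 9*g^2 - 1
6) -g^4 + 8*g^3 - 9*g^2 - 1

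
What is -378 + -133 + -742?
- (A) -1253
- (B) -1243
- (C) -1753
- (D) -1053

First: -378 + -133 = -511
Then: -511 + -742 = -1253
A) -1253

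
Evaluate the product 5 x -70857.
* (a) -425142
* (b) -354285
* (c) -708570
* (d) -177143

5 * -70857 = -354285
b) -354285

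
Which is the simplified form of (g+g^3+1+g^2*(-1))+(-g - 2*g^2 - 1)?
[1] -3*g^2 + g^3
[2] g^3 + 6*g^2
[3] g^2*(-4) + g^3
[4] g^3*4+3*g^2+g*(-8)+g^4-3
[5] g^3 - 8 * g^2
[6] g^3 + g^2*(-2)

Adding the polynomials and combining like terms:
(g + g^3 + 1 + g^2*(-1)) + (-g - 2*g^2 - 1)
= -3*g^2 + g^3
1) -3*g^2 + g^3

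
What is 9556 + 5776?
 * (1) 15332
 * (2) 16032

9556 + 5776 = 15332
1) 15332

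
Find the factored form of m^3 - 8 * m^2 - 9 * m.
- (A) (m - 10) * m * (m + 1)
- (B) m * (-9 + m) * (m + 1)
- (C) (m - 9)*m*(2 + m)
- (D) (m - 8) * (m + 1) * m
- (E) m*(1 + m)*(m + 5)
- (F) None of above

We need to factor m^3 - 8 * m^2 - 9 * m.
The factored form is m * (-9 + m) * (m + 1).
B) m * (-9 + m) * (m + 1)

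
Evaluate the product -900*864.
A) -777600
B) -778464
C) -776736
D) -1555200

-900 * 864 = -777600
A) -777600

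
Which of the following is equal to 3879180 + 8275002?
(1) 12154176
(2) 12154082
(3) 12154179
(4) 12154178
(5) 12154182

3879180 + 8275002 = 12154182
5) 12154182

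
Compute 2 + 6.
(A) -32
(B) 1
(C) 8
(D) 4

2 + 6 = 8
C) 8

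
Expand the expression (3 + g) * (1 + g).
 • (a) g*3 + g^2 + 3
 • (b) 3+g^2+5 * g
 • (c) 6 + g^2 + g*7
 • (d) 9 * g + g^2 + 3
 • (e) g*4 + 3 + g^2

Expanding (3 + g) * (1 + g):
= g*4 + 3 + g^2
e) g*4 + 3 + g^2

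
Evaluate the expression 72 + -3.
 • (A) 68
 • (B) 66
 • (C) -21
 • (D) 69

72 + -3 = 69
D) 69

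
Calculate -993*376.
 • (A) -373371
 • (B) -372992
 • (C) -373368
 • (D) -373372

-993 * 376 = -373368
C) -373368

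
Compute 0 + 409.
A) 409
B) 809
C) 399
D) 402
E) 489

0 + 409 = 409
A) 409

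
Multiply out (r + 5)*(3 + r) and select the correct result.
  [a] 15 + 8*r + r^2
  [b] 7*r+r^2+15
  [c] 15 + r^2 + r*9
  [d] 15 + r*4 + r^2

Expanding (r + 5)*(3 + r):
= 15 + 8*r + r^2
a) 15 + 8*r + r^2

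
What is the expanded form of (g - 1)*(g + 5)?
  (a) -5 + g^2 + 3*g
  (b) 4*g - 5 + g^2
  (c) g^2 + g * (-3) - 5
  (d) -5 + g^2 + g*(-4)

Expanding (g - 1)*(g + 5):
= 4*g - 5 + g^2
b) 4*g - 5 + g^2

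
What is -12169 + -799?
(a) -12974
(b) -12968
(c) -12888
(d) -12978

-12169 + -799 = -12968
b) -12968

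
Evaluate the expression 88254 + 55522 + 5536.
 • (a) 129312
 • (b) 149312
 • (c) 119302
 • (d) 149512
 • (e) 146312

First: 88254 + 55522 = 143776
Then: 143776 + 5536 = 149312
b) 149312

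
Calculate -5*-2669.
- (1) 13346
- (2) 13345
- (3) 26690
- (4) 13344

-5 * -2669 = 13345
2) 13345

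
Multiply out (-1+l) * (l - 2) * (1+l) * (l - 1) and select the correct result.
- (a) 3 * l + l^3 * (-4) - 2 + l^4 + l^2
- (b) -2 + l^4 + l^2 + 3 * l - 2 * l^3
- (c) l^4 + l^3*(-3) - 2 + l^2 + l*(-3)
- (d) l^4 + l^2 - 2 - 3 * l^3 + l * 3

Expanding (-1+l) * (l - 2) * (1+l) * (l - 1):
= l^4 + l^2 - 2 - 3 * l^3 + l * 3
d) l^4 + l^2 - 2 - 3 * l^3 + l * 3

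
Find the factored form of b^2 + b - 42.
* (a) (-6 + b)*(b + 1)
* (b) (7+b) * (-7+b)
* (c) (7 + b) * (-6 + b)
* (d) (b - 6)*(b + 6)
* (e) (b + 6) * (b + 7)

We need to factor b^2 + b - 42.
The factored form is (7 + b) * (-6 + b).
c) (7 + b) * (-6 + b)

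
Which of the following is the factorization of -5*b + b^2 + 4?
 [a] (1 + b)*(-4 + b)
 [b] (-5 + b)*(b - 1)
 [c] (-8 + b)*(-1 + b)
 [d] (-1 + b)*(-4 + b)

We need to factor -5*b + b^2 + 4.
The factored form is (-1 + b)*(-4 + b).
d) (-1 + b)*(-4 + b)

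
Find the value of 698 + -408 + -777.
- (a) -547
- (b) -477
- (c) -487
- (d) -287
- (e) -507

First: 698 + -408 = 290
Then: 290 + -777 = -487
c) -487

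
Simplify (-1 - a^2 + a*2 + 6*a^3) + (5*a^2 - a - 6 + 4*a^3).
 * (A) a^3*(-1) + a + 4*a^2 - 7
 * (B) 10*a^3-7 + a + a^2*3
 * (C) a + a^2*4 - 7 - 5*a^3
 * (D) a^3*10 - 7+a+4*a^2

Adding the polynomials and combining like terms:
(-1 - a^2 + a*2 + 6*a^3) + (5*a^2 - a - 6 + 4*a^3)
= a^3*10 - 7+a+4*a^2
D) a^3*10 - 7+a+4*a^2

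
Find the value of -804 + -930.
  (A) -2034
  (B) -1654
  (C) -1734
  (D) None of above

-804 + -930 = -1734
C) -1734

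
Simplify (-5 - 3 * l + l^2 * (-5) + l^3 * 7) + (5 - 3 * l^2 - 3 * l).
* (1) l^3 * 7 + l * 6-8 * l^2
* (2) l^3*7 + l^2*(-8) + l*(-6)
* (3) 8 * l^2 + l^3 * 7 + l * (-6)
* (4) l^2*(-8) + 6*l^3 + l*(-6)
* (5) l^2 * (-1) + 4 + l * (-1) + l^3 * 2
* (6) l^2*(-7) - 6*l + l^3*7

Adding the polynomials and combining like terms:
(-5 - 3*l + l^2*(-5) + l^3*7) + (5 - 3*l^2 - 3*l)
= l^3*7 + l^2*(-8) + l*(-6)
2) l^3*7 + l^2*(-8) + l*(-6)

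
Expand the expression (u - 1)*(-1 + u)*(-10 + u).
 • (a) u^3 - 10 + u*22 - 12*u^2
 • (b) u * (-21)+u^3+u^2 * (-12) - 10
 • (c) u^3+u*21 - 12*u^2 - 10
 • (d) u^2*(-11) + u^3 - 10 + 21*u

Expanding (u - 1)*(-1 + u)*(-10 + u):
= u^3+u*21 - 12*u^2 - 10
c) u^3+u*21 - 12*u^2 - 10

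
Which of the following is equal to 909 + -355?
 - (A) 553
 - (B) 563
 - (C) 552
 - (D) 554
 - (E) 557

909 + -355 = 554
D) 554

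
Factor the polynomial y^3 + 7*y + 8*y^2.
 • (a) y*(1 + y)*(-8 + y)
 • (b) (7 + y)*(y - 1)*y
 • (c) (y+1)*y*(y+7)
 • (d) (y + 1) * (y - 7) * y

We need to factor y^3 + 7*y + 8*y^2.
The factored form is (y+1)*y*(y+7).
c) (y+1)*y*(y+7)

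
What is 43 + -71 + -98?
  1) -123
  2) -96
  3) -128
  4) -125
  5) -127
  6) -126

First: 43 + -71 = -28
Then: -28 + -98 = -126
6) -126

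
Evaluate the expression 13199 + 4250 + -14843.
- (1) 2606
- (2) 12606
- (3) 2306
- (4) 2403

First: 13199 + 4250 = 17449
Then: 17449 + -14843 = 2606
1) 2606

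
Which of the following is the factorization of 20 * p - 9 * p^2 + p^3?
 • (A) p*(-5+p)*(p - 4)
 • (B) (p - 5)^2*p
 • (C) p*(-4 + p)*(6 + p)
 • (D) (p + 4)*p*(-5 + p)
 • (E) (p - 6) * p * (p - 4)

We need to factor 20 * p - 9 * p^2 + p^3.
The factored form is p*(-5+p)*(p - 4).
A) p*(-5+p)*(p - 4)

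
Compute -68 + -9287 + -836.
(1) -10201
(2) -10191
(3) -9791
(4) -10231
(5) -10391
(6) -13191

First: -68 + -9287 = -9355
Then: -9355 + -836 = -10191
2) -10191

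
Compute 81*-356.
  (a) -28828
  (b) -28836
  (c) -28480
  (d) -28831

81 * -356 = -28836
b) -28836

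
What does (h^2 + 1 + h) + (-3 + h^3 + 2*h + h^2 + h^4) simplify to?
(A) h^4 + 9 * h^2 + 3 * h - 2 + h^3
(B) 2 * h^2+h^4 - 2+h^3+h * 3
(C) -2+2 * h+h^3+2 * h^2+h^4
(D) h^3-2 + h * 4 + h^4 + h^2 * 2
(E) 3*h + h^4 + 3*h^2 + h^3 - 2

Adding the polynomials and combining like terms:
(h^2 + 1 + h) + (-3 + h^3 + 2*h + h^2 + h^4)
= 2 * h^2+h^4 - 2+h^3+h * 3
B) 2 * h^2+h^4 - 2+h^3+h * 3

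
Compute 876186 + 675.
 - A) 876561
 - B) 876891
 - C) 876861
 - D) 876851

876186 + 675 = 876861
C) 876861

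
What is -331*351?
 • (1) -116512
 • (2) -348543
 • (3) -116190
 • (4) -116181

-331 * 351 = -116181
4) -116181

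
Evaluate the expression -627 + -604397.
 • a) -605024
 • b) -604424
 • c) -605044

-627 + -604397 = -605024
a) -605024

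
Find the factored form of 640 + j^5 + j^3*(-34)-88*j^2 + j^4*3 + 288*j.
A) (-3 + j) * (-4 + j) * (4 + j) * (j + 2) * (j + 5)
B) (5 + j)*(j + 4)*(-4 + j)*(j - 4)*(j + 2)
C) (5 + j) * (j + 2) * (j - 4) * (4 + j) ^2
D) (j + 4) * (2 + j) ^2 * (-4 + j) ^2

We need to factor 640 + j^5 + j^3*(-34)-88*j^2 + j^4*3 + 288*j.
The factored form is (5 + j)*(j + 4)*(-4 + j)*(j - 4)*(j + 2).
B) (5 + j)*(j + 4)*(-4 + j)*(j - 4)*(j + 2)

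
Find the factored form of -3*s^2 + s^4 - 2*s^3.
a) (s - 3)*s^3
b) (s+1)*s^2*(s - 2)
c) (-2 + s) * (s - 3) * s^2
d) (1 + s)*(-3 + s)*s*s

We need to factor -3*s^2 + s^4 - 2*s^3.
The factored form is (1 + s)*(-3 + s)*s*s.
d) (1 + s)*(-3 + s)*s*s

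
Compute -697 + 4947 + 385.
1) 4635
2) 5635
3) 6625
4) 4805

First: -697 + 4947 = 4250
Then: 4250 + 385 = 4635
1) 4635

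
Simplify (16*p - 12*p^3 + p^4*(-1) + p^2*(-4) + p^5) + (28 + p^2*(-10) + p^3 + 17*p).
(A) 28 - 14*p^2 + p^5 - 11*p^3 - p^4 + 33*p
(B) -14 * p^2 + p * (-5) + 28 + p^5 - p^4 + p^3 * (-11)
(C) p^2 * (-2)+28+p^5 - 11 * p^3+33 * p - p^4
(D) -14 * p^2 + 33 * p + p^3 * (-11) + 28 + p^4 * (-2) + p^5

Adding the polynomials and combining like terms:
(16*p - 12*p^3 + p^4*(-1) + p^2*(-4) + p^5) + (28 + p^2*(-10) + p^3 + 17*p)
= 28 - 14*p^2 + p^5 - 11*p^3 - p^4 + 33*p
A) 28 - 14*p^2 + p^5 - 11*p^3 - p^4 + 33*p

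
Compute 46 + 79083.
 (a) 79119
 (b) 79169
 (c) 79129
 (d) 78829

46 + 79083 = 79129
c) 79129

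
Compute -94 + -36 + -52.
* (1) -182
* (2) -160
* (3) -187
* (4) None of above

First: -94 + -36 = -130
Then: -130 + -52 = -182
1) -182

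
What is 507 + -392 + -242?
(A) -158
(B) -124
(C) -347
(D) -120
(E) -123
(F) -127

First: 507 + -392 = 115
Then: 115 + -242 = -127
F) -127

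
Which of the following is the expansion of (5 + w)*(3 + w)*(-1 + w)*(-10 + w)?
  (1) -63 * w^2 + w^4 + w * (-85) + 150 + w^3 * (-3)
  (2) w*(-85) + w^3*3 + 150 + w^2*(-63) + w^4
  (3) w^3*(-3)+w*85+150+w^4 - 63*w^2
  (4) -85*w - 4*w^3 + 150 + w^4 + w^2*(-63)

Expanding (5 + w)*(3 + w)*(-1 + w)*(-10 + w):
= -63 * w^2 + w^4 + w * (-85) + 150 + w^3 * (-3)
1) -63 * w^2 + w^4 + w * (-85) + 150 + w^3 * (-3)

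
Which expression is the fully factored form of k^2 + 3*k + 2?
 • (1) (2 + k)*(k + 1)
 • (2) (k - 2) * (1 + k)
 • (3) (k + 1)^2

We need to factor k^2 + 3*k + 2.
The factored form is (2 + k)*(k + 1).
1) (2 + k)*(k + 1)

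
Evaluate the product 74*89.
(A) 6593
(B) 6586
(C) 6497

74 * 89 = 6586
B) 6586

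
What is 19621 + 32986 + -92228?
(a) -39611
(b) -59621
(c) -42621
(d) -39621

First: 19621 + 32986 = 52607
Then: 52607 + -92228 = -39621
d) -39621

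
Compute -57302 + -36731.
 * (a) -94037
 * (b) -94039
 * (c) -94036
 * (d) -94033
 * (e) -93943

-57302 + -36731 = -94033
d) -94033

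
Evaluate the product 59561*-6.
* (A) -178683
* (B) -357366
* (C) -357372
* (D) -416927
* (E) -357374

59561 * -6 = -357366
B) -357366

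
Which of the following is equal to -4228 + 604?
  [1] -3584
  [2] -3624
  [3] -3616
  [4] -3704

-4228 + 604 = -3624
2) -3624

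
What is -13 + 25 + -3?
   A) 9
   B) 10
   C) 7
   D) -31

First: -13 + 25 = 12
Then: 12 + -3 = 9
A) 9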